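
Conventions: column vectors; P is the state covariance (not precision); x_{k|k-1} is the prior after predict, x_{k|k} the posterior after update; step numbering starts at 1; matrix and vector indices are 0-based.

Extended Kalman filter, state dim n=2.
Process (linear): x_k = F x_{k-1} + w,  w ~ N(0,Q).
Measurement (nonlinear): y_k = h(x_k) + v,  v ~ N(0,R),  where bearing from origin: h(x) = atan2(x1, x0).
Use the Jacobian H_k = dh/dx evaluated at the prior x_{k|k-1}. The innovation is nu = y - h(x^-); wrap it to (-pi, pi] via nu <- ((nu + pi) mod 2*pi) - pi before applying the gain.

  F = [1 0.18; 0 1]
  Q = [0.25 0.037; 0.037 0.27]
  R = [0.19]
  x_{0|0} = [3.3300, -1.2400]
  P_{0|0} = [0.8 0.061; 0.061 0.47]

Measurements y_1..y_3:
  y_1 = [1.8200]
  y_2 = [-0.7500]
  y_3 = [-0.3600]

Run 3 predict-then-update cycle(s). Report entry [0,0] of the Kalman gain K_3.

step 1: x^-=[3.1068, -1.2400]  P^-=[1.0872 0.1826; 0.1826 0.7400]  H_jac=[0.1108 0.2776]  S=[0.2716]  K=[0.6302; 0.8309]  nu=[2.1998]  x^+=[4.4930, 0.5877]  P^+=[0.9793 0.0404; 0.0404 0.5525]
step 2: x^-=[4.5988, 0.5877]  P^-=[1.2618 0.1768; 0.1768 0.8225]  H_jac=[-0.0273 0.2140]  S=[0.2265]  K=[0.0147; 0.7555]  nu=[-0.8771]  x^+=[4.5859, -0.0749]  P^+=[1.2617 0.1743; 0.1743 0.6932]
step 3: x^-=[4.5724, -0.0749]  P^-=[1.5969 0.3361; 0.3361 0.9632]  H_jac=[0.0036 0.2186]  S=[0.2366]  K=[0.3348; 0.8952]  nu=[-0.3436]  x^+=[4.4574, -0.3825]  P^+=[1.5704 0.2652; 0.2652 0.7736]

K[0,0] = 0.3348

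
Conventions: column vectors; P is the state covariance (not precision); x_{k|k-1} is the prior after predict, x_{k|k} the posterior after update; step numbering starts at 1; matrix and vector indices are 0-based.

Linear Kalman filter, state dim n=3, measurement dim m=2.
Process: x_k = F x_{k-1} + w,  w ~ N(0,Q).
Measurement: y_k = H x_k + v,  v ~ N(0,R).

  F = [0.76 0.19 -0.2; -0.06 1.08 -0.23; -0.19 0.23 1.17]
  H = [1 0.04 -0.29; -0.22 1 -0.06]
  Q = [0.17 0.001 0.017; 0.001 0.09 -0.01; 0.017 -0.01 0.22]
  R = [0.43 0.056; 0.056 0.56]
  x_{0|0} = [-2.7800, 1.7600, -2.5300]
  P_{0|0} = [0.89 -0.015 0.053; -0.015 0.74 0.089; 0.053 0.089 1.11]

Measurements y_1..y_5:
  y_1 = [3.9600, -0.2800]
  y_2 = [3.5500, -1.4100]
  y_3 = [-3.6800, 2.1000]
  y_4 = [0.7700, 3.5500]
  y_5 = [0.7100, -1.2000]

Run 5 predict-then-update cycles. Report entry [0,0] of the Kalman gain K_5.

step 1: x^-=[-1.2724, 2.6495, -2.0271]  P^-=[0.7280 0.1194 -0.2762; 0.1194 0.9743 -0.0051; -0.2762 -0.0051 1.8364]  S=[1.4838 0.0856; 0.0856 1.5169]  K=[0.5505 -0.0470; 0.0719 0.6211; -0.5449 -0.0052]  nu=[4.5386, -3.3311]  x^+=[1.3826, 0.9070, -4.4827]  P^+=[0.2794 0.0760 0.1666; 0.0760 0.3738 0.0869; 0.1666 0.0869 1.3954]
step 2: x^-=[2.1197, 1.9276, -5.2988]  P^-=[0.3654 0.1409 -0.1532; 0.1409 0.5523 -0.2052; -0.1532 -0.2052 2.1261]  S=[1.0799 0.2338; 0.2338 1.0963]  K=[0.3889 -0.0193; 0.1055 0.4643; -0.6933 -0.1250]  nu=[-0.1834, -3.1892]  x^+=[2.1100, 0.4276, -4.7731]  P^+=[0.2052 0.0647 0.1435; 0.0647 0.2811 0.0157; 0.1435 0.0157 1.5493]
step 3: x^-=[2.6394, 1.4330, -5.8871]  P^-=[0.3345 0.1455 -0.2180; 0.1455 0.4883 -0.3537; -0.2180 -0.3537 2.3021]  S=[1.1052 0.2888; 0.2888 1.0455]  K=[0.3706 -0.0211; 0.1323 0.4202; -0.7579 -0.2151]  nu=[-8.0840, 0.8945]  x^+=[-0.3757, 0.7391, 0.0477]  P^+=[0.1867 0.0564 0.1061; 0.0564 0.2522 -0.0481; 0.1061 -0.0481 1.5246]
step 4: x^-=[-0.1546, 0.8098, 0.2971]  P^-=[0.3356 0.1552 -0.2580; 0.1552 0.4851 -0.4289; -0.2580 -0.4289 2.2492]  S=[1.1275 0.3190; 0.3190 1.0458]  K=[0.3757 -0.0220; 0.1491 0.4103; -0.7500 -0.2561]  nu=[0.9784, 2.7240]  x^+=[0.1532, 2.0734, -1.1343]  P^+=[0.1812 0.0534 0.0793; 0.0534 0.2449 -0.0825; 0.0793 -0.0825 1.4237]
step 5: x^-=[0.7372, 2.4909, -0.8794]  P^-=[0.3380 0.1602 -0.2652; 0.1602 0.4879 -0.4440; -0.2652 -0.4440 2.1041]  S=[1.1227 0.3254; 0.3254 1.0476]  K=[0.3815 -0.0214; 0.1562 0.4090; -0.7186 -0.2654]  nu=[-0.3819, -3.5815]  x^+=[0.6680, 0.9665, 0.3456]  P^+=[0.1795 0.0528 0.0646; 0.0528 0.2437 -0.0951; 0.0646 -0.0951 1.3264]

K[0,0] = 0.3815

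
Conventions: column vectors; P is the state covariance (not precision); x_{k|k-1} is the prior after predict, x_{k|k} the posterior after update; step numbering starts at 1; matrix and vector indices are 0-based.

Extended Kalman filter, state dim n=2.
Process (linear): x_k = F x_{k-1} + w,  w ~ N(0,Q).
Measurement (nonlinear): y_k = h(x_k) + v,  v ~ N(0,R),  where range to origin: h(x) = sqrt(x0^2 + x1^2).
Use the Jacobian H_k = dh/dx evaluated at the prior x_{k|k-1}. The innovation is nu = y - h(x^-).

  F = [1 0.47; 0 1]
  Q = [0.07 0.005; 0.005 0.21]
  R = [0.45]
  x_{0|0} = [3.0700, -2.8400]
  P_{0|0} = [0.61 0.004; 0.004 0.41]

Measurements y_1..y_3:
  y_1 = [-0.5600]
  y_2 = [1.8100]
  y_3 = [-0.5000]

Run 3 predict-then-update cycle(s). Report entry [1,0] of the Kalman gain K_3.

step 1: x^-=[1.7352, -2.8400]  P^-=[0.7743 0.2017; 0.2017 0.6200]  H_jac=[0.5214 -0.8533]  S=[0.9325]  K=[0.2484; -0.4546]  nu=[-3.8881]  x^+=[0.7695, -1.0725]  P^+=[0.7168 0.3070; 0.3070 0.4273]
step 2: x^-=[0.2655, -1.0725]  P^-=[1.1698 0.5128; 0.5128 0.6373]  H_jac=[0.2403 -0.9707]  S=[0.8788]  K=[-0.2466; -0.5637]  nu=[0.7052]  x^+=[0.0916, -1.4700]  P^+=[1.1163 0.3906; 0.3906 0.3580]
step 3: x^-=[-0.5993, -1.4700]  P^-=[1.6326 0.5639; 0.5639 0.5680]  H_jac=[-0.3775 -0.9260]  S=[1.5641]  K=[-0.7280; -0.4724]  nu=[-2.0875]  x^+=[0.9202, -0.4838]  P^+=[0.8038 0.0260; 0.0260 0.2190]

K[1,0] = -0.4724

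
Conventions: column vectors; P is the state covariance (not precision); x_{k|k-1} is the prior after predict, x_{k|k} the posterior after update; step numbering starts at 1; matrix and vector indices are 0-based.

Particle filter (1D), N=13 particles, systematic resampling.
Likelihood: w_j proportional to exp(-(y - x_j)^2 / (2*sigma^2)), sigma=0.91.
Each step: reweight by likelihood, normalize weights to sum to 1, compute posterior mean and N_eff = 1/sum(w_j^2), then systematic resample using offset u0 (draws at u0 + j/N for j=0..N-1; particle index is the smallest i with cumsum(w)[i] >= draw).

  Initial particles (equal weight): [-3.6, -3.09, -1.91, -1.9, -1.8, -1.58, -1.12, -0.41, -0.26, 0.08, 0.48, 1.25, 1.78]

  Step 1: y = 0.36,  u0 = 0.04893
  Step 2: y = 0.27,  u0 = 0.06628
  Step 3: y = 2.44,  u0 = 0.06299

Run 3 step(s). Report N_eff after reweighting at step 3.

step 1: w=[0.0000, 0.0002, 0.0091, 0.0094, 0.0123, 0.0211, 0.0547, 0.1434, 0.1627, 0.1957, 0.2034, 0.1272, 0.0607]  mean=0.1267  Neff=6.6509  idx=[5, 7, 7, 8, 8, 9, 9, 9, 10, 10, 11, 11, 12]
step 2: w=[0.0132, 0.0789, 0.0789, 0.0881, 0.0881, 0.1021, 0.1021, 0.1021, 0.1016, 0.1016, 0.0584, 0.0584, 0.0263]  mean=0.1836  Neff=11.4152  idx=[1, 2, 3, 4, 5, 6, 6, 7, 8, 9, 9, 10, 12]
step 3: w=[0.0044, 0.0044, 0.0074, 0.0074, 0.0208, 0.0208, 0.0208, 0.0208, 0.0590, 0.0590, 0.0590, 0.2551, 0.4612]  mean=1.2240  Neff=3.4471  idx=[5, 8, 9, 11, 11, 11, 11, 12, 12, 12, 12, 12, 12]

N_eff = 3.4471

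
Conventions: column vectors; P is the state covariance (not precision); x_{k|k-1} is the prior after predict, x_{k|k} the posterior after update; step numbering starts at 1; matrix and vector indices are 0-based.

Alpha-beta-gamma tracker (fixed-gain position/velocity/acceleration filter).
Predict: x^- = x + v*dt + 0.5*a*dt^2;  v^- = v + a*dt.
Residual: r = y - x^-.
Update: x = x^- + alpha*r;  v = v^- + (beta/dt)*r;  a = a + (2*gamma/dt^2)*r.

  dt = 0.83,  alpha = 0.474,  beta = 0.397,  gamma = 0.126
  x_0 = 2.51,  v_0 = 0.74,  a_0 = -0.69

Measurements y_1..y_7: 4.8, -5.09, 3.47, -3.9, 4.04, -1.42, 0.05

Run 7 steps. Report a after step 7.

a_post = 1.8343

step 1: x_pred=2.8865  r=1.9135  x^+=3.7935  v^+=1.0825  a^+=0.0099
step 2: x_pred=4.6954  r=-9.7854  x^+=0.0571  v^+=-3.5897  a^+=-3.5696
step 3: x_pred=-4.1519  r=7.6219  x^+=-0.5391  v^+=-2.9068  a^+=-0.7815
step 4: x_pred=-3.2209  r=-0.6791  x^+=-3.5428  v^+=-3.8803  a^+=-1.0299
step 5: x_pred=-7.1182  r=11.1582  x^+=-1.8292  v^+=0.6020  a^+=3.0518
step 6: x_pred=-0.2783  r=-1.1417  x^+=-0.8195  v^+=2.5889  a^+=2.6342
step 7: x_pred=2.2367  r=-2.1867  x^+=1.2002  v^+=3.7294  a^+=1.8343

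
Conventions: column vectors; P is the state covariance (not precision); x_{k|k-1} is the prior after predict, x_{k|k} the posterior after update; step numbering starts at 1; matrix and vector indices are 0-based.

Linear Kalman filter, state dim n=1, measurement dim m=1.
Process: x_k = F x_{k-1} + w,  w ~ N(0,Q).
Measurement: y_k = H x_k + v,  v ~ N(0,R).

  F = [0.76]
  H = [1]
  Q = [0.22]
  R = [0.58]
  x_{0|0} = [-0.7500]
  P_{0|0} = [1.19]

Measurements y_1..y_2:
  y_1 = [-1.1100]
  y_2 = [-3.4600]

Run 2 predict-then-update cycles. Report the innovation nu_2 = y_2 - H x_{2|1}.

innov = [-2.7764]

step 1: x^-=[-0.5700]  P^-=[0.9073]  S=[1.4873]  K=[0.6100]  nu=[-0.5400]  x^+=[-0.8994]  P^+=[0.3538]
step 2: x^-=[-0.6836]  P^-=[0.4244]  S=[1.0044]  K=[0.4225]  nu=[-2.7764]  x^+=[-1.8567]  P^+=[0.2451]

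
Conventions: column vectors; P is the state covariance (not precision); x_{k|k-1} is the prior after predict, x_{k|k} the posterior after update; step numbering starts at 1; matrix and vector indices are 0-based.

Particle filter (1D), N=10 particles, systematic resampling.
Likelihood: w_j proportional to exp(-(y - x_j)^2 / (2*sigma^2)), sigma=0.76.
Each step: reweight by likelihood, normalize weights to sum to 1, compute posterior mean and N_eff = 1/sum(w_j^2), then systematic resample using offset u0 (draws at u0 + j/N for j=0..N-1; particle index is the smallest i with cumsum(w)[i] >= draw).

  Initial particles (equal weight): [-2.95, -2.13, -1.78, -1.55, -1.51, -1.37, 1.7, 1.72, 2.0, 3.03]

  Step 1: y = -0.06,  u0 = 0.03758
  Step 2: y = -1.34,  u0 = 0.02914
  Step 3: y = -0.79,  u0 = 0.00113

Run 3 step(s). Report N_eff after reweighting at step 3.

step 1: w=[0.0009, 0.0308, 0.0971, 0.1839, 0.2036, 0.2845, 0.0860, 0.0809, 0.0319, 0.0003]  mean=-0.8731  Neff=5.5075  idx=[2, 3, 3, 4, 4, 5, 5, 5, 6, 7]
step 2: w=[0.1096, 0.1247, 0.1247, 0.1263, 0.1263, 0.1294, 0.1294, 0.1294, 0.0000, 0.0000]  mean=-1.4949  Neff=7.9821  idx=[0, 1, 1, 2, 3, 4, 5, 5, 6, 7]
step 3: w=[0.0657, 0.0931, 0.0931, 0.0931, 0.0980, 0.0980, 0.1147, 0.1147, 0.1147, 0.1147]  mean=-1.4747  Neff=9.7853  idx=[0, 1, 2, 3, 4, 5, 6, 7, 8, 9]

N_eff = 9.7853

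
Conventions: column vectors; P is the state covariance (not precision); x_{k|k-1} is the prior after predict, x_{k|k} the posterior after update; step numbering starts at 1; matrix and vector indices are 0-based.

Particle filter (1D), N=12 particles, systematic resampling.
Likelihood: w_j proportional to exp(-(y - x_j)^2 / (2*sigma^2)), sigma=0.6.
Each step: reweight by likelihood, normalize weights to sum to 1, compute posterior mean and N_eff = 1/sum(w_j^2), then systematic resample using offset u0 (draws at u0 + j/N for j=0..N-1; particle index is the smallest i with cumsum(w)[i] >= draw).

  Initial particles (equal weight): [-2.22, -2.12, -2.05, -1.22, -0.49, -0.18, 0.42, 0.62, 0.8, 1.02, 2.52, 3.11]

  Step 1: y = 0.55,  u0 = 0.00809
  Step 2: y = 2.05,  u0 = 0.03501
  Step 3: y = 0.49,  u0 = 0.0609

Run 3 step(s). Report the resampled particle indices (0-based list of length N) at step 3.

resampled_idx = [0, 1, 2, 3, 3, 4, 5, 6, 8, 9, 10, 11]

step 1: w=[0.0000, 0.0000, 0.0000, 0.0030, 0.0513, 0.1099, 0.2251, 0.2288, 0.2113, 0.1695, 0.0011, 0.0000]  mean=0.5324  Neff=5.2323  idx=[4, 5, 6, 6, 6, 7, 7, 7, 8, 8, 9, 9]
step 2: w=[0.0001, 0.0011, 0.0266, 0.0266, 0.0266, 0.0623, 0.0623, 0.0623, 0.1217, 0.1217, 0.2443, 0.2443]  mean=0.8423  Neff=6.1435  idx=[3, 5, 6, 8, 8, 9, 10, 10, 10, 11, 11, 11]
step 3: w=[0.1031, 0.1014, 0.1014, 0.0908, 0.0908, 0.0908, 0.0703, 0.0703, 0.0703, 0.0703, 0.0703, 0.0703]  mean=0.8171  Neff=11.6865  idx=[0, 1, 2, 3, 3, 4, 5, 6, 8, 9, 10, 11]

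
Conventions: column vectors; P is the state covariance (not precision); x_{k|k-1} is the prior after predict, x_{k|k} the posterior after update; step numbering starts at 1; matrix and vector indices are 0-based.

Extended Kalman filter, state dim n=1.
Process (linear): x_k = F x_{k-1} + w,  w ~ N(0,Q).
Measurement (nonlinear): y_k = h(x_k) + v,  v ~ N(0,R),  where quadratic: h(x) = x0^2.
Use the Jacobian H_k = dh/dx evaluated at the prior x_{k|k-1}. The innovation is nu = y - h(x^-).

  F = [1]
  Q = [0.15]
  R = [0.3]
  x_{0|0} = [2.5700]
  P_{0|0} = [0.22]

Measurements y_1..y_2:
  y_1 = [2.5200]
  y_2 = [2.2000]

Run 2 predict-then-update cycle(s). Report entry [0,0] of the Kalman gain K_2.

step 1: x^-=[2.5700]  P^-=[0.3700]  H_jac=[5.1400]  S=[10.0753]  K=[0.1888]  nu=[-4.0849]  x^+=[1.7989]  P^+=[0.0110]
step 2: x^-=[1.7989]  P^-=[0.1610]  H_jac=[3.5979]  S=[2.3843]  K=[0.2430]  nu=[-1.0362]  x^+=[1.5472]  P^+=[0.0203]

K[0,0] = 0.2430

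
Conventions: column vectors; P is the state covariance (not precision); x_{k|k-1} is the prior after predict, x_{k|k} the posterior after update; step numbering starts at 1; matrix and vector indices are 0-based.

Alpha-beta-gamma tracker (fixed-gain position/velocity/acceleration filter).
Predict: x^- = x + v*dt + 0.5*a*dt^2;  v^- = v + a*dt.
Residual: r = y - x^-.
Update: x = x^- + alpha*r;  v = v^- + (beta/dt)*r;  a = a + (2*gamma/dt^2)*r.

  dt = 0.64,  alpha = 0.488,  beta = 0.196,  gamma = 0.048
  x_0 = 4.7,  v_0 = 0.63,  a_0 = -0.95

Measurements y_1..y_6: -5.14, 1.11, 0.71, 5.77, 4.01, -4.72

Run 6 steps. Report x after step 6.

x_post = -1.1454

step 1: x_pred=4.9086  r=-10.0486  x^+=0.0049  v^+=-3.0554  a^+=-3.3051
step 2: x_pred=-2.6274  r=3.7374  x^+=-0.8036  v^+=-4.0261  a^+=-2.4292
step 3: x_pred=-3.8778  r=4.5878  x^+=-1.6389  v^+=-4.1758  a^+=-1.3539
step 4: x_pred=-4.5887  r=10.3587  x^+=0.4663  v^+=-1.8699  a^+=1.0739
step 5: x_pred=-0.5105  r=4.5205  x^+=1.6955  v^+=0.2018  a^+=2.1334
step 6: x_pred=2.2616  r=-6.9816  x^+=-1.1454  v^+=-0.5710  a^+=0.4971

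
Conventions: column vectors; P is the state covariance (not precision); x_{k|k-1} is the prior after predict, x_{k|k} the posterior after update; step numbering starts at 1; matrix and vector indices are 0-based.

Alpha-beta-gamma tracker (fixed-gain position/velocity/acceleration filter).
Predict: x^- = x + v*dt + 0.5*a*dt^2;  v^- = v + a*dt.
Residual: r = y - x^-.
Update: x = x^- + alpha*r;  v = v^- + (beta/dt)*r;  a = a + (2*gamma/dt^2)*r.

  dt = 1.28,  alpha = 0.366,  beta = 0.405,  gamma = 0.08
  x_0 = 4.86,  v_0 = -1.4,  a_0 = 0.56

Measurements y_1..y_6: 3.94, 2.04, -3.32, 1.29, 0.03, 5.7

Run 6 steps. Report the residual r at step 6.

resid = 6.8491

step 1: x_pred=3.5268  r=0.4132  x^+=3.6780  v^+=-0.5524  a^+=0.6004
step 2: x_pred=3.4627  r=-1.4227  x^+=2.9420  v^+=-0.2341  a^+=0.4614
step 3: x_pred=3.0203  r=-6.3403  x^+=0.6997  v^+=-1.6496  a^+=-0.1577
step 4: x_pred=-1.5410  r=2.8310  x^+=-0.5049  v^+=-0.9558  a^+=0.1187
step 5: x_pred=-1.6310  r=1.6610  x^+=-1.0231  v^+=-0.2783  a^+=0.2809
step 6: x_pred=-1.1491  r=6.8491  x^+=1.3576  v^+=2.2484  a^+=0.9498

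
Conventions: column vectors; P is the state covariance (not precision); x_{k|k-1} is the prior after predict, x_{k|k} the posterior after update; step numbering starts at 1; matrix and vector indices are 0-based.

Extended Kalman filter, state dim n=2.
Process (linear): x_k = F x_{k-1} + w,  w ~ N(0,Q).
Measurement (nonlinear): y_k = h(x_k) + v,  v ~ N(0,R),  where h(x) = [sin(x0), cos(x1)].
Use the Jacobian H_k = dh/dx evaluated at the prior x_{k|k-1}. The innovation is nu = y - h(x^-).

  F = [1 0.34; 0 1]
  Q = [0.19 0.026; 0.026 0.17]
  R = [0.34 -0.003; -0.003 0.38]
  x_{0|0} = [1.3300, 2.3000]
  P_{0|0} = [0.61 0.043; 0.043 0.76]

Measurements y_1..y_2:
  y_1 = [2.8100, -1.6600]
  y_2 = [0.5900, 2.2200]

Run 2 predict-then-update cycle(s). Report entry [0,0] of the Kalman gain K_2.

K[0,0] = -0.3173

step 1: x^-=[2.1120, 2.3000]  P^-=[0.9171 0.3274; 0.3274 0.9300]  H_jac=[-0.5152 0.0000; 0.0000 -0.7457]  S=[0.5834 0.1228; 0.1228 0.8972]  K=[-0.7749 -0.1661; -0.1302 -0.7552]  nu=[1.9529, -0.9937]  x^+=[0.7638, 2.7962]  P^+=[0.5104 0.0815; 0.0815 0.3843]
step 2: x^-=[1.7145, 2.7962]  P^-=[0.8003 0.2382; 0.2382 0.5543]  H_jac=[-0.1432 0.0000; 0.0000 -0.3385]  S=[0.3564 0.0085; 0.0085 0.4435]  K=[-0.3173 -0.1757; -0.0856 -0.4215]  nu=[-0.3997, 3.1610]  x^+=[1.2859, 1.4982]  P^+=[0.7498 0.1944; 0.1944 0.4723]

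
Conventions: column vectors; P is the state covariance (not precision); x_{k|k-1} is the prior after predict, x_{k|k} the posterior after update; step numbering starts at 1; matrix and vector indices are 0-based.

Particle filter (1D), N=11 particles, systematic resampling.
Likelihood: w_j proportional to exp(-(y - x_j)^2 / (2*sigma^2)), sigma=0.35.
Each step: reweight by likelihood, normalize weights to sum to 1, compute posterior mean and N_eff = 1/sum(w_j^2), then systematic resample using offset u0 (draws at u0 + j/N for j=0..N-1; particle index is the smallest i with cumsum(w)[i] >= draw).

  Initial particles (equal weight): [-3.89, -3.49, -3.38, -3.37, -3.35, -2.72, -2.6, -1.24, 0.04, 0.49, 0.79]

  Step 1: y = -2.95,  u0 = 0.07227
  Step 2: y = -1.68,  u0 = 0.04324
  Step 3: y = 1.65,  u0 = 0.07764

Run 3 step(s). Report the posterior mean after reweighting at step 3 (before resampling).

post_mean = -2.6010

step 1: w=[0.0084, 0.0944, 0.1460, 0.1511, 0.1616, 0.2502, 0.1883, 0.0000, 0.0000, 0.0000, 0.0000]  mean=-3.0763  Neff=5.6407  idx=[1, 2, 3, 3, 4, 4, 5, 5, 5, 6, 6]
step 2: w=[0.0000, 0.0001, 0.0001, 0.0001, 0.0001, 0.0001, 0.1215, 0.1215, 0.1215, 0.3174, 0.3174]  mean=-2.6441  Neff=4.0675  idx=[6, 7, 7, 8, 9, 9, 9, 9, 10, 10, 10]
step 3: w=[0.0021, 0.0021, 0.0021, 0.0021, 0.1417, 0.1417, 0.1417, 0.1417, 0.1417, 0.1417, 0.1417]  mean=-2.6010  Neff=7.1170  idx=[4, 5, 5, 6, 7, 7, 8, 8, 9, 10, 10]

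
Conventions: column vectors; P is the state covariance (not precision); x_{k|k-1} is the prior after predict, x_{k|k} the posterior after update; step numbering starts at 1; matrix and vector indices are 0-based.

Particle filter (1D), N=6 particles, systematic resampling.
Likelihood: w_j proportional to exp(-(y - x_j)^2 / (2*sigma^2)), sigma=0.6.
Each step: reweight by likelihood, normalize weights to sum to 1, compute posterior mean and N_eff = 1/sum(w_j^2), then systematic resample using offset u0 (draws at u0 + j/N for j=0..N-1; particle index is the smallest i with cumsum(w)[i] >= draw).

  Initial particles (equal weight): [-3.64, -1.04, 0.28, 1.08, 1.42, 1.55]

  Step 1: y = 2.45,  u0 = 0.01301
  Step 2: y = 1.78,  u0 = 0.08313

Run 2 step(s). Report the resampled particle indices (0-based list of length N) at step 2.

step 1: w=[0.0000, 0.0000, 0.0023, 0.1173, 0.3643, 0.5161]  mean=1.4446  Neff=2.4221  idx=[3, 4, 4, 5, 5, 5]
step 2: w=[0.1020, 0.1683, 0.1683, 0.1872, 0.1872, 0.1872]  mean=1.4583  Neff=5.8101  idx=[0, 1, 2, 3, 4, 5]

resampled_idx = [0, 1, 2, 3, 4, 5]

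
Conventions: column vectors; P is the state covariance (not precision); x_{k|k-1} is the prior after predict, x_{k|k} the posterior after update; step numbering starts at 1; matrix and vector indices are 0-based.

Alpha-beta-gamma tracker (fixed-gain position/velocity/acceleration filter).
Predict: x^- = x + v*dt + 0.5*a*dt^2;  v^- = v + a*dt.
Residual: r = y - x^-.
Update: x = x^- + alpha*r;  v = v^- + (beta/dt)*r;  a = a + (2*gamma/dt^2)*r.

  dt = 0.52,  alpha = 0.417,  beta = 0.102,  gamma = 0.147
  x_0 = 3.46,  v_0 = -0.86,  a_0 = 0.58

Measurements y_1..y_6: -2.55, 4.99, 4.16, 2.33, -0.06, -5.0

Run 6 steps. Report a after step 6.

step 1: x_pred=3.0912  r=-5.6412  x^+=0.7388  v^+=-1.6649  a^+=-5.5536
step 2: x_pred=-0.8778  r=5.8678  x^+=1.5691  v^+=-3.4018  a^+=0.8263
step 3: x_pred=-0.0881  r=4.2481  x^+=1.6833  v^+=-2.1388  a^+=5.4453
step 4: x_pred=1.3073  r=1.0227  x^+=1.7338  v^+=0.8933  a^+=6.5572
step 5: x_pred=3.0848  r=-3.1448  x^+=1.7734  v^+=3.6862  a^+=3.1379
step 6: x_pred=4.1145  r=-9.1145  x^+=0.3137  v^+=3.5300  a^+=-6.7721

a_post = -6.7721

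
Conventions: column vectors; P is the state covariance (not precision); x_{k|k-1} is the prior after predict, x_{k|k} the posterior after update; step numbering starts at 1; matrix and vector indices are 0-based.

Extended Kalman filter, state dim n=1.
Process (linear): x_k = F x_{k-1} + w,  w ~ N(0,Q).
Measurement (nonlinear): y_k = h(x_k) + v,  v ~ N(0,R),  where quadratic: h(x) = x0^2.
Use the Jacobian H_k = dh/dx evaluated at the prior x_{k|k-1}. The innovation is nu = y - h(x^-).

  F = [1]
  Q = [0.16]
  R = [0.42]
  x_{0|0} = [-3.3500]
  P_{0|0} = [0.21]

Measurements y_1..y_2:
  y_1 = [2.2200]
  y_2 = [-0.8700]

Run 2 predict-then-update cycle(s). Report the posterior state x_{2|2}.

x_post = [-0.9666]

step 1: x^-=[-3.3500]  P^-=[0.3700]  H_jac=[-6.7000]  S=[17.0293]  K=[-0.1456]  nu=[-9.0025]  x^+=[-2.0395]  P^+=[0.0091]
step 2: x^-=[-2.0395]  P^-=[0.1691]  H_jac=[-4.0790]  S=[3.2339]  K=[-0.2133]  nu=[-5.0295]  x^+=[-0.9666]  P^+=[0.0220]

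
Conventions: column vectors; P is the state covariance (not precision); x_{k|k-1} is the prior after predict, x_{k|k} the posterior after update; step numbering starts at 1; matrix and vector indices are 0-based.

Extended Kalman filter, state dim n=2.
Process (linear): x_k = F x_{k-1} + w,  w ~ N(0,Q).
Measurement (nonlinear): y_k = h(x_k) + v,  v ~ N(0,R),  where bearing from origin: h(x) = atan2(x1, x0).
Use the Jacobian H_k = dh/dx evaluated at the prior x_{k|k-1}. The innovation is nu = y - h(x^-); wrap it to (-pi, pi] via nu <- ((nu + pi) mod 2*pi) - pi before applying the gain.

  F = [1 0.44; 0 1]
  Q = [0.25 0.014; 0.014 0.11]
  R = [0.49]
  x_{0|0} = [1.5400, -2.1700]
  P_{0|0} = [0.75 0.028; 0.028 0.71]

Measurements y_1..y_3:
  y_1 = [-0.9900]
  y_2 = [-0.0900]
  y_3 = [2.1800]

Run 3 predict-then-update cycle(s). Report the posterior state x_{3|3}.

step 1: x^-=[0.5852, -2.1700]  P^-=[1.1621 0.3544; 0.3544 0.8200]  H_jac=[0.4296 0.1159]  S=[0.7507]  K=[0.7197; 0.3293]  nu=[0.3174]  x^+=[0.8136, -2.0655]  P^+=[0.7733 0.1765; 0.1765 0.7386]
step 2: x^-=[-0.0952, -2.0655]  P^-=[1.3216 0.5154; 0.5154 0.8486]  H_jac=[0.4831 -0.0223]  S=[0.7878]  K=[0.7959; 0.2921]  nu=[1.5269]  x^+=[1.1200, -1.6195]  P^+=[0.8225 0.3323; 0.3323 0.7814]
step 3: x^-=[0.4075, -1.6195]  P^-=[1.5162 0.6901; 0.6901 0.8914]  H_jac=[0.5807 0.1461]  S=[1.1375]  K=[0.8627; 0.4668]  nu=[-2.7789]  x^+=[-1.9900, -2.9167]  P^+=[0.6696 0.2320; 0.2320 0.6435]

x_post = [-1.9900, -2.9167]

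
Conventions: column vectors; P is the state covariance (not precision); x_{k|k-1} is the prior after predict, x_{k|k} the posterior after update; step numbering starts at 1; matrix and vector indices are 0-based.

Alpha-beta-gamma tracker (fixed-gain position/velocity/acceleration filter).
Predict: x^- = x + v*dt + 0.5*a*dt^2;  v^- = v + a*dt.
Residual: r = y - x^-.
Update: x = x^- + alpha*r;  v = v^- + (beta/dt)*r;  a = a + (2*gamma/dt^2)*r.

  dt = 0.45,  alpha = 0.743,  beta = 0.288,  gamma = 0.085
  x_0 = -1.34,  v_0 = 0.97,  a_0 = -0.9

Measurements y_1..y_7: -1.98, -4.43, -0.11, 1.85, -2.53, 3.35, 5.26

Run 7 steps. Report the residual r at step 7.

step 1: x_pred=-0.9946  r=-0.9854  x^+=-1.7268  v^+=-0.0656  a^+=-1.7272
step 2: x_pred=-1.9312  r=-2.4988  x^+=-3.7878  v^+=-2.4421  a^+=-3.8250
step 3: x_pred=-5.2740  r=5.1640  x^+=-1.4372  v^+=-0.8584  a^+=0.5102
step 4: x_pred=-1.7718  r=3.6218  x^+=0.9192  v^+=1.6891  a^+=3.5507
step 5: x_pred=2.0388  r=-4.5688  x^+=-1.3558  v^+=0.3629  a^+=-0.2848
step 6: x_pred=-1.2213  r=4.5713  x^+=2.1752  v^+=3.1604  a^+=3.5528
step 7: x_pred=3.9571  r=1.3029  x^+=4.9251  v^+=5.5931  a^+=4.6467

resid = 1.3029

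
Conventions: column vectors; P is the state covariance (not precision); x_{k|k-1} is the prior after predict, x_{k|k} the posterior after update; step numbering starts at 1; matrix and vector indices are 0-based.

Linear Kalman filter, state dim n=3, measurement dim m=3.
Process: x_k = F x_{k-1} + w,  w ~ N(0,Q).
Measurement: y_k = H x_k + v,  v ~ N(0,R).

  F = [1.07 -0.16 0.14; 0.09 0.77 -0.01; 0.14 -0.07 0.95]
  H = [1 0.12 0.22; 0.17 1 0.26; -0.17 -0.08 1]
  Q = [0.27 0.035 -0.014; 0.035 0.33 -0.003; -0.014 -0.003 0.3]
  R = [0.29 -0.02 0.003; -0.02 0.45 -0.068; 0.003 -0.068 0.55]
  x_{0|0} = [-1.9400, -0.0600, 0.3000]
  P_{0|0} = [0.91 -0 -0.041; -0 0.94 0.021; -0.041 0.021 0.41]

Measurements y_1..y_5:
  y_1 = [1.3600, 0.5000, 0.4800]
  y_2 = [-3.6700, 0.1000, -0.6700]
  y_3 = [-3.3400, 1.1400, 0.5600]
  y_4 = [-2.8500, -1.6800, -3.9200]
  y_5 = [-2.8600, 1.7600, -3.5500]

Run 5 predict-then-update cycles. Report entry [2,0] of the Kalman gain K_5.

K[2,0] = 0.1367

step 1: x^-=[-2.0242, -0.2238, 0.0176]  P^-=[1.3307 0.0085 0.1415; 0.0085 0.8945 -0.0342; 0.1415 -0.0342 0.6788]  S=[1.7290 0.3945 0.0494; 0.3945 1.4265 -0.0187; 0.0494 -0.0187 1.2305]  K=[0.7984 -0.0319 -0.1019; -0.0821 0.6436 -0.0740; 0.1307 0.0874 0.5304]  nu=[3.4072, 1.0633, 0.1004]  x^+=[0.6522, 0.1734, 0.6093]  P^+=[0.2425 -0.0607 -0.0151; -0.0607 0.3246 -0.0691; -0.0151 -0.0691 0.2780]
step 2: x^-=[0.7554, 0.1861, 0.6580]  P^-=[0.5807 -0.0387 0.0643; -0.0387 0.5171 -0.0781; 0.0643 -0.0781 0.5636]  S=[0.9203 0.1330 0.0811; 0.1330 0.9739 -0.0409; 0.0811 -0.0409 1.1233]  K=[0.6498 -0.0131 -0.0753; -0.0599 0.5083 -0.0777; 0.1392 0.0831 0.4906]  nu=[-4.5925, -0.3856, -1.1847]  x^+=[-2.1348, 0.3573, -0.5945]  P^+=[0.1958 -0.0448 -0.0088; -0.0448 0.2595 -0.0643; -0.0088 -0.0643 0.2579]
step 3: x^-=[-2.4246, 0.0889, -0.8887]  P^-=[0.5214 -0.0218 0.0581; -0.0218 0.4803 -0.0693; 0.0581 -0.0693 0.5450]  S=[0.8614 0.1351 0.0807; 0.1351 0.9439 -0.0364; 0.0807 -0.0364 1.1038]  K=[0.6247 -0.0053 -0.0719; -0.0459 0.4895 -0.0748; 0.1383 0.0859 0.4825]  nu=[-0.7305, 1.6943, 1.0436]  x^+=[-2.9651, 0.8738, -0.3406]  P^+=[0.1877 -0.0397 -0.0086; -0.0397 0.2490 -0.0614; -0.0086 -0.0614 0.2536]
step 4: x^-=[-3.3601, 0.4093, -0.7999]  P^-=[0.5100 -0.0168 0.0555; -0.0168 0.4746 -0.0662; 0.0555 -0.0662 0.5404]  S=[0.8499 0.1373 0.0790; 0.1373 0.9407 -0.0349; 0.0790 -0.0349 1.0994]  K=[0.6193 -0.0034 -0.0717; -0.0417 0.4866 -0.0737; 0.1372 0.0869 0.4807]  nu=[0.6370, -1.3102, -3.6586]  x^+=[-2.6987, 0.0148, -2.5849]  P^+=[0.1860 -0.0384 -0.0088; -0.0384 0.2471 -0.0605; -0.0088 -0.0605 0.2525]
step 5: x^-=[-3.2519, -0.2056, -2.8345]  P^-=[0.5074 -0.0156 0.0546; -0.0156 0.4736 -0.0653; 0.0546 -0.0653 0.5392]  S=[0.8472 0.1379 0.0783; 0.1379 0.9403 -0.0346; 0.0783 -0.0346 1.0984]  K=[0.6181 -0.0030 -0.0718; -0.0406 0.4861 -0.0733; 0.1367 0.0871 0.4802]  nu=[1.0402, 3.2554, -1.2848]  x^+=[-2.5265, 1.4288, -3.0257]  P^+=[0.1856 -0.0381 -0.0089; -0.0381 0.2467 -0.0603; -0.0089 -0.0603 0.2523]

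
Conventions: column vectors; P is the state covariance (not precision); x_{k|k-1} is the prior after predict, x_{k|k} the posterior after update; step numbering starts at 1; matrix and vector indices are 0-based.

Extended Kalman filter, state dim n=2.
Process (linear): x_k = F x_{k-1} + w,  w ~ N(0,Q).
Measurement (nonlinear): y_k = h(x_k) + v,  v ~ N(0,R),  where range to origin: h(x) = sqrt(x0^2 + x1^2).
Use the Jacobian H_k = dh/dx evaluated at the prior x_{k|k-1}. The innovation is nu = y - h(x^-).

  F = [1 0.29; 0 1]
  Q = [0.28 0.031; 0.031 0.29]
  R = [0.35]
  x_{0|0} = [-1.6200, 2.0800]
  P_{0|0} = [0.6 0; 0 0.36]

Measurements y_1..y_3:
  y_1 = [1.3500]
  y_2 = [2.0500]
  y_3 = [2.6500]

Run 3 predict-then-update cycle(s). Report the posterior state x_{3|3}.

step 1: x^-=[-1.0168, 2.0800]  P^-=[0.9103 0.1354; 0.1354 0.6500]  H_jac=[-0.4392 0.8984]  S=[0.9434]  K=[-0.2948; 0.5560]  nu=[-0.9652]  x^+=[-0.7322, 1.5433]  P^+=[0.8283 0.2900; 0.2900 0.3584]
step 2: x^-=[-0.2847, 1.5433]  P^-=[1.3066 0.4250; 0.4250 0.6484]  H_jac=[-0.1814 0.9834]  S=[0.8684]  K=[0.2083; 0.6455]  nu=[0.4806]  x^+=[-0.1845, 1.8536]  P^+=[1.2689 0.3082; 0.3082 0.2866]
step 3: x^-=[0.3530, 1.8536]  P^-=[1.7518 0.4223; 0.4223 0.5766]  H_jac=[0.1871 0.9823]  S=[1.1229]  K=[0.6613; 0.5747]  nu=[0.7631]  x^+=[0.8577, 2.2922]  P^+=[1.2607 -0.0045; -0.0045 0.2056]

x_post = [0.8577, 2.2922]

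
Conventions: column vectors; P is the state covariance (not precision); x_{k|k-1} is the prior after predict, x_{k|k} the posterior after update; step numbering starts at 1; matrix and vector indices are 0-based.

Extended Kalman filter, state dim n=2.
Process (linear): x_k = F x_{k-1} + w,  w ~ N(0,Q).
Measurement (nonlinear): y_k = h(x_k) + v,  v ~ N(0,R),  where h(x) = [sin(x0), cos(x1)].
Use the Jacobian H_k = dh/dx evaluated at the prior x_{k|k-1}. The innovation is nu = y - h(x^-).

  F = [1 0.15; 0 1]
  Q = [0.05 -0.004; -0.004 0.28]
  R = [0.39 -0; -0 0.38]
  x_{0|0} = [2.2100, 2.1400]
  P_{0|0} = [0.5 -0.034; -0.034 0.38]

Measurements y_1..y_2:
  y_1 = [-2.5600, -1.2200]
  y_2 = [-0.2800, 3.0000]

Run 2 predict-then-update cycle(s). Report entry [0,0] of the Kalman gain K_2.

K[0,0] = 0.0639

step 1: x^-=[2.5310, 2.1400]  P^-=[0.5484 0.0190; 0.0190 0.6600]  H_jac=[-0.8193 0.0000; 0.0000 -0.8423]  S=[0.7581 0.0131; 0.0131 0.8483]  K=[-0.5925 -0.0097; -0.0092 -0.6552]  nu=[-3.1334, -0.6810]  x^+=[4.3940, 2.6151]  P^+=[0.2820 0.0044; 0.0044 0.2956]
step 2: x^-=[4.7863, 2.6151]  P^-=[0.3400 0.0447; 0.0447 0.5756]  H_jac=[0.0738 0.0000; 0.0000 -0.5025]  S=[0.3919 -0.0017; -0.0017 0.5254]  K=[0.0639 -0.0426; 0.0061 -0.5506]  nu=[0.7173, 3.8646]  x^+=[4.6675, 0.4917]  P^+=[0.3374 0.0322; 0.0322 0.4163]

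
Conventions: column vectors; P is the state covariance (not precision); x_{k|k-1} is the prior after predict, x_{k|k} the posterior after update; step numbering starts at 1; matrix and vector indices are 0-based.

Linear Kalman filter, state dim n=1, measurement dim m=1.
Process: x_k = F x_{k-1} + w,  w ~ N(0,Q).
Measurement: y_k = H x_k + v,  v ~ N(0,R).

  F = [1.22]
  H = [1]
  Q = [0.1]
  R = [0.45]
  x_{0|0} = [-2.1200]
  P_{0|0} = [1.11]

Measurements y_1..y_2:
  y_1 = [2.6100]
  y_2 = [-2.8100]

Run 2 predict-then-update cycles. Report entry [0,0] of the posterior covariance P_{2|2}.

P_post[0,0] = 0.2630

step 1: x^-=[-2.5864]  P^-=[1.7521]  S=[2.2021]  K=[0.7957]  nu=[5.1964]  x^+=[1.5481]  P^+=[0.3580]
step 2: x^-=[1.8887]  P^-=[0.6329]  S=[1.0829]  K=[0.5845]  nu=[-4.6987]  x^+=[-0.8575]  P^+=[0.2630]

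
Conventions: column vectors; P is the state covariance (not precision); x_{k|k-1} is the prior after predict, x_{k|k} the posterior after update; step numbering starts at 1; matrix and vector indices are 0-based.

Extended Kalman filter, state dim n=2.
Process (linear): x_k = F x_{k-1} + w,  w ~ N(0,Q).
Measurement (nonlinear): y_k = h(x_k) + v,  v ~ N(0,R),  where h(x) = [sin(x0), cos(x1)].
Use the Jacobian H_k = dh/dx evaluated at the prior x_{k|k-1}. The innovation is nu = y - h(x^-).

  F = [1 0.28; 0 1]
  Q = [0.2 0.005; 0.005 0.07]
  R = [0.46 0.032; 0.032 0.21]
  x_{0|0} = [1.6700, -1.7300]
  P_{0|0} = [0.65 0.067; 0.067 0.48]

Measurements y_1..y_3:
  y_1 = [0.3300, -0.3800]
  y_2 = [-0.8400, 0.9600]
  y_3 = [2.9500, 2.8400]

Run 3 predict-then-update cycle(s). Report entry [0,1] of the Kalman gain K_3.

K[0,1] = 0.0628

step 1: x^-=[1.1856, -1.7300]  P^-=[0.9252 0.2064; 0.2064 0.5500]  H_jac=[0.3757 0.0000; 0.0000 0.9874]  S=[0.5906 0.1086; 0.1086 0.7462]  K=[0.5532 0.1926; -0.0025 0.7281]  nu=[-0.5967, -0.2215]  x^+=[0.8129, -1.8897]  P^+=[0.6936 0.0589; 0.0589 0.1548]
step 2: x^-=[0.2837, -1.8897]  P^-=[0.9387 0.1072; 0.1072 0.2248]  H_jac=[0.9600 0.0000; 0.0000 0.9496]  S=[1.3252 0.1298; 0.1298 0.4127]  K=[0.6767 0.0340; 0.0279 0.5084]  nu=[-1.1199, 1.2736]  x^+=[-0.4309, -1.2734]  P^+=[0.3254 0.0303; 0.0303 0.1134]
step 3: x^-=[-0.7875, -1.2734]  P^-=[0.5513 0.0671; 0.0671 0.1834]  H_jac=[0.7056 0.0000; 0.0000 0.9561]  S=[0.7345 0.0772; 0.0772 0.3776]  K=[0.5230 0.0628; 0.0159 0.4610]  nu=[3.6586, 2.5470]  x^+=[1.2860, -0.0409]  P^+=[0.3438 0.0313; 0.0313 0.1018]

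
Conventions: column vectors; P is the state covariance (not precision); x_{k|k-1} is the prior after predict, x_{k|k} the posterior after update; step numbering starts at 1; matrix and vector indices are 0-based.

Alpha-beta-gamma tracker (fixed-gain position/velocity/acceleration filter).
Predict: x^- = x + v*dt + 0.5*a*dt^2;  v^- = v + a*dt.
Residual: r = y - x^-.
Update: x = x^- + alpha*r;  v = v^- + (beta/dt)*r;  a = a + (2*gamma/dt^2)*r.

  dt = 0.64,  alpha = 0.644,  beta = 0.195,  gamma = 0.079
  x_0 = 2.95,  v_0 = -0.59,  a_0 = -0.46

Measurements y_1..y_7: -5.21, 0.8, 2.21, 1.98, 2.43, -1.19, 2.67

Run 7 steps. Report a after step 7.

step 1: x_pred=2.4782  r=-7.6882  x^+=-2.4730  v^+=-3.2269  a^+=-3.4257
step 2: x_pred=-5.2398  r=6.0398  x^+=-1.3502  v^+=-3.5791  a^+=-1.0959
step 3: x_pred=-3.8652  r=6.0752  x^+=0.0472  v^+=-2.4294  a^+=1.2476
step 4: x_pred=-1.2521  r=3.2321  x^+=0.8294  v^+=-0.6461  a^+=2.4943
step 5: x_pred=0.9267  r=1.5033  x^+=1.8948  v^+=1.4083  a^+=3.0742
step 6: x_pred=3.4257  r=-4.6157  x^+=0.4532  v^+=1.9694  a^+=1.2938
step 7: x_pred=1.9786  r=0.6914  x^+=2.4239  v^+=3.0081  a^+=1.5605

a_post = 1.5605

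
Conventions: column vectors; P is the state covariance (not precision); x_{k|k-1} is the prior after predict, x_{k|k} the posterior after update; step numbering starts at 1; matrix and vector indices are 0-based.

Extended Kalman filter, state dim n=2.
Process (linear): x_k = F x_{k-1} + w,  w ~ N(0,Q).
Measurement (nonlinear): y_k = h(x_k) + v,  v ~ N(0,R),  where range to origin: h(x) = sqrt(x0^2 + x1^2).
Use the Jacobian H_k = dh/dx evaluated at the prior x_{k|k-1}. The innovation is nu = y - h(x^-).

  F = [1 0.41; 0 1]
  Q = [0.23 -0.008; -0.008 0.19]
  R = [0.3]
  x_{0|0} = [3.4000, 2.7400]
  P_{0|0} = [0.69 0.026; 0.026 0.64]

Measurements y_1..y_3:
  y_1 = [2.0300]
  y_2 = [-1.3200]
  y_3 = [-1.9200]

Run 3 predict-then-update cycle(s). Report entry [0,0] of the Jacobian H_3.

H_jac[0,0] = 0.5019

step 1: x^-=[4.5234, 2.7400]  P^-=[1.0489 0.2804; 0.2804 0.8300]  H_jac=[0.8553 0.5181]  S=[1.5387]  K=[0.6775; 0.4354]  nu=[-3.2585]  x^+=[2.3158, 1.3214]  P^+=[0.3427 -0.1734; -0.1734 0.5384]
step 2: x^-=[2.8575, 1.3214]  P^-=[0.5210 0.0393; 0.0393 0.7284]  H_jac=[0.9077 0.4197]  S=[0.8875]  K=[0.5514; 0.3847]  nu=[-4.4683]  x^+=[0.3937, -0.3975]  P^+=[0.2511 -0.1489; -0.1489 0.5970]
step 3: x^-=[0.2307, -0.3975]  P^-=[0.4594 0.0879; 0.0879 0.7870]  H_jac=[0.5019 -0.8649]  S=[0.9282]  K=[0.1665; -0.6859]  nu=[-2.3796]  x^+=[-0.1656, 1.2346]  P^+=[0.4336 0.1939; 0.1939 0.3504]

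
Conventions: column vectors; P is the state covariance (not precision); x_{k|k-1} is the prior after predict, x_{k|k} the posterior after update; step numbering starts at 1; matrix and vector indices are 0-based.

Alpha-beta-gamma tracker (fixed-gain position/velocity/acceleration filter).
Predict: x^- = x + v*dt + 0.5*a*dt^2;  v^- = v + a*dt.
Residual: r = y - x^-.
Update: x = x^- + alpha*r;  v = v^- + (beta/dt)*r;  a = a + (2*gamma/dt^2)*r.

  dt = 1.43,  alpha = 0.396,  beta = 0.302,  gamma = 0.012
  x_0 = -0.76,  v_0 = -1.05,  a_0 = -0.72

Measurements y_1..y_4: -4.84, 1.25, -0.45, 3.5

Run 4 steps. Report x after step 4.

x_post = -2.6061

step 1: x_pred=-2.9977  r=-1.8423  x^+=-3.7272  v^+=-2.4687  a^+=-0.7416
step 2: x_pred=-8.0157  r=9.2657  x^+=-4.3465  v^+=-1.5724  a^+=-0.6329
step 3: x_pred=-7.2421  r=6.7921  x^+=-4.5524  v^+=-1.0430  a^+=-0.5532
step 4: x_pred=-6.6095  r=10.1095  x^+=-2.6061  v^+=0.3010  a^+=-0.4345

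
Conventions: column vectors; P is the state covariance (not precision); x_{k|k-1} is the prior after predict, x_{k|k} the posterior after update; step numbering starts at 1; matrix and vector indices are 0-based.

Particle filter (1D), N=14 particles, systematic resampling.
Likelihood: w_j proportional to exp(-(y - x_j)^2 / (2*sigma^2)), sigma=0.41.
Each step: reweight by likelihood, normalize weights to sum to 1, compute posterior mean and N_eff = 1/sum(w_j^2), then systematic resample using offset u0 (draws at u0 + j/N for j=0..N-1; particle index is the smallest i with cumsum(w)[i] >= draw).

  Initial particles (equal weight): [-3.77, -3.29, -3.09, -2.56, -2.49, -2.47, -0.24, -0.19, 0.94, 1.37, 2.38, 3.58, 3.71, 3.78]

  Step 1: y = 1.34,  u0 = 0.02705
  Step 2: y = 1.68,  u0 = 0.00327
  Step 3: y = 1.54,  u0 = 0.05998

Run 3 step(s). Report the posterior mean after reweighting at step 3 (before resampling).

step 1: w=[0.0000, 0.0000, 0.0000, 0.0000, 0.0000, 0.0000, 0.0004, 0.0006, 0.3742, 0.6007, 0.0241, 0.0000, 0.0000, 0.0000]  mean=1.2320  Neff=1.9941  idx=[8, 8, 8, 8, 8, 9, 9, 9, 9, 9, 9, 9, 9, 9]
step 2: w=[0.0253, 0.0253, 0.0253, 0.0253, 0.0253, 0.0970, 0.0970, 0.0970, 0.0970, 0.0970, 0.0970, 0.0970, 0.0970, 0.0970]  mean=1.3155  Neff=11.3695  idx=[0, 2, 5, 5, 6, 7, 8, 8, 9, 10, 11, 11, 12, 13]
step 3: w=[0.0293, 0.0293, 0.0784, 0.0784, 0.0784, 0.0784, 0.0784, 0.0784, 0.0784, 0.0784, 0.0784, 0.0784, 0.0784, 0.0784]  mean=1.3448  Neff=13.2328  idx=[2, 2, 3, 4, 5, 6, 7, 8, 9, 10, 11, 12, 12, 13]

post_mean = 1.3448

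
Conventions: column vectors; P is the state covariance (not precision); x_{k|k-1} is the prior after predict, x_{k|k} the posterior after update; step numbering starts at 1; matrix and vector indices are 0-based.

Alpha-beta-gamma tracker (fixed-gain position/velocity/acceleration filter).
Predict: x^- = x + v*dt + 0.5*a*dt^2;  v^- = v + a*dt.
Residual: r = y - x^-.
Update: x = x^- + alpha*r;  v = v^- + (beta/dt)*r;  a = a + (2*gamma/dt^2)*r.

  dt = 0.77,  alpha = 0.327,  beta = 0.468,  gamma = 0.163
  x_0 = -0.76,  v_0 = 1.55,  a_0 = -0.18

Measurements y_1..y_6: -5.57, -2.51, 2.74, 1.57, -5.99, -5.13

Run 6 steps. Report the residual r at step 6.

step 1: x_pred=0.3801  r=-5.9501  x^+=-1.5656  v^+=-2.2050  a^+=-3.4516
step 2: x_pred=-4.2867  r=1.7767  x^+=-3.7057  v^+=-3.7829  a^+=-2.4747
step 3: x_pred=-7.3522  r=10.0922  x^+=-4.0521  v^+=0.4455  a^+=3.0744
step 4: x_pred=-2.7976  r=4.3676  x^+=-1.3694  v^+=5.4674  a^+=5.4759
step 5: x_pred=4.4638  r=-10.4538  x^+=1.0454  v^+=3.3301  a^+=-0.2720
step 6: x_pred=3.5289  r=-8.6589  x^+=0.6974  v^+=-2.1422  a^+=-5.0330

resid = -8.6589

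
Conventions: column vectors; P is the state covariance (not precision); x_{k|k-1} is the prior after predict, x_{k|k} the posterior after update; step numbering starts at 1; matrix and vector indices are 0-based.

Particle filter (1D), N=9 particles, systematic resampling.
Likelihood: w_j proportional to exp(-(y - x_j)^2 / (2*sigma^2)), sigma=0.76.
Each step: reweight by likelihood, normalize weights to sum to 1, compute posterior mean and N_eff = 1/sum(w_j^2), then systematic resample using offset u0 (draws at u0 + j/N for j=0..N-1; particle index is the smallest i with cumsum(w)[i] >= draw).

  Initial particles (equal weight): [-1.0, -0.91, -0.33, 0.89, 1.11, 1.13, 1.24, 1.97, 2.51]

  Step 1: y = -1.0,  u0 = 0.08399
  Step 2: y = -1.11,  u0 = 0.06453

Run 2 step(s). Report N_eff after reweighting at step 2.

step 1: w=[0.3609, 0.3584, 0.2447, 0.0164, 0.0076, 0.0071, 0.0047, 0.0002, 0.0000]  mean=-0.7305  Neff=3.1351  idx=[0, 0, 0, 1, 1, 1, 2, 2, 3]
step 2: w=[0.1398, 0.1398, 0.1398, 0.1365, 0.1365, 0.1365, 0.0834, 0.0834, 0.0044]  mean=-0.8430  Neff=7.7870  idx=[0, 1, 2, 2, 3, 4, 5, 6, 7]

N_eff = 7.7870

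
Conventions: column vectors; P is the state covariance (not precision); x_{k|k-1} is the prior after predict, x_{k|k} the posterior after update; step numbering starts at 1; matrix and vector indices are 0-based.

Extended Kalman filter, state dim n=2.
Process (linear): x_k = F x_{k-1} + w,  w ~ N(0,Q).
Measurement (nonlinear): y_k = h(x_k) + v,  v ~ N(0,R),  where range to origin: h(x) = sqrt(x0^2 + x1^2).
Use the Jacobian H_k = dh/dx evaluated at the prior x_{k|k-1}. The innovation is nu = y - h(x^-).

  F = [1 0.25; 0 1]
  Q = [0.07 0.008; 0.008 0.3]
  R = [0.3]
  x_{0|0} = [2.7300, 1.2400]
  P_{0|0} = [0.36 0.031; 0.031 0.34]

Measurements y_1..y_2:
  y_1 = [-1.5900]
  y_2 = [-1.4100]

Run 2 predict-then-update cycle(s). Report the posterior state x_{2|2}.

step 1: x^-=[3.0400, 1.2400]  P^-=[0.4667 0.1240; 0.1240 0.6400]  H_jac=[0.9259 0.3777]  S=[0.8782]  K=[0.5455; 0.4060]  nu=[-4.8732]  x^+=[0.3819, -0.7384]  P^+=[0.2055 -0.0705; -0.0705 0.4953]
step 2: x^-=[0.1973, -0.7384]  P^-=[0.2712 0.0613; 0.0613 0.7953]  H_jac=[0.2581 -0.9661]  S=[1.0297]  K=[0.0104; -0.7307]  nu=[-2.1743]  x^+=[0.1746, 0.8504]  P^+=[0.2711 0.0692; 0.0692 0.2454]

x_post = [0.1746, 0.8504]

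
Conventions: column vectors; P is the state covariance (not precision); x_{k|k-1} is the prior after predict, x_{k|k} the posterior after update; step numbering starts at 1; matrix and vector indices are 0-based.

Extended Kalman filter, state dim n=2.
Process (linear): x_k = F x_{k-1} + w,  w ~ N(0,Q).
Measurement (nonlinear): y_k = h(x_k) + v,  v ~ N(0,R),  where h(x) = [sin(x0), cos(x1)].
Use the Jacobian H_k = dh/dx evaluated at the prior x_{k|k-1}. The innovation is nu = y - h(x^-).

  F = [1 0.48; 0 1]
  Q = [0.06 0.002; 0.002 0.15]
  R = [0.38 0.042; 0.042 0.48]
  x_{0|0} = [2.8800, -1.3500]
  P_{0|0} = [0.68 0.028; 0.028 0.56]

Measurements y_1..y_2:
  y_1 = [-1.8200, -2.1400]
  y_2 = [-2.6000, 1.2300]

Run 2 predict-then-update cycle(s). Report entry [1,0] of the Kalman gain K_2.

K[1,0] = -0.1544

step 1: x^-=[2.2320, -1.3500]  P^-=[0.8959 0.2988; 0.2988 0.7100]  H_jac=[-0.6141 0.0000; 0.0000 0.9757]  S=[0.7178 -0.1370; -0.1370 1.1559]  K=[-0.7349 0.1651; -0.1445 0.5822]  nu=[-2.6093, -2.3590]  x^+=[3.7600, -2.3464]  P^+=[0.4435 0.0496; 0.0496 0.2802]
step 2: x^-=[2.6338, -2.3464]  P^-=[0.6156 0.1861; 0.1861 0.4302]  H_jac=[-0.8738 0.0000; 0.0000 0.7140]  S=[0.8501 -0.0741; -0.0741 0.6993]  K=[-0.6220 0.1241; -0.1544 0.4229]  nu=[-3.0863, 1.9301]  x^+=[4.7930, -1.0536]  P^+=[0.2645 0.0468; 0.0468 0.2752]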